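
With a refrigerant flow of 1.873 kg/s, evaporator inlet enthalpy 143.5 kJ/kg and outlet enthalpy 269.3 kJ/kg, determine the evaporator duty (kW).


dh = 269.3 - 143.5 = 125.8 kJ/kg
Q_evap = m_dot * dh = 1.873 * 125.8
Q_evap = 235.62 kW

235.62


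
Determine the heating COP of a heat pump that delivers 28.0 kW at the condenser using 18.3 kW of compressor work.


COP_hp = Q_cond / W
COP_hp = 28.0 / 18.3
COP_hp = 1.53

1.53


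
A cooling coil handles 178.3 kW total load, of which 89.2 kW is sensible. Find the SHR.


SHR = Q_sensible / Q_total
SHR = 89.2 / 178.3
SHR = 0.5

0.5


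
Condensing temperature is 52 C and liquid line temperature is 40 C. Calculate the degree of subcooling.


Subcooling = T_cond - T_liquid
Subcooling = 52 - 40
Subcooling = 12 K

12


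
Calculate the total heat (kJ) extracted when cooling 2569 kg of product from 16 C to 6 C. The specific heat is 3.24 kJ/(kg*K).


dT = 16 - (6) = 10 K
Q = m * cp * dT = 2569 * 3.24 * 10
Q = 83236 kJ

83236


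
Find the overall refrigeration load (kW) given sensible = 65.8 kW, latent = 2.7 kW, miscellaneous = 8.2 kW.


Q_total = Q_s + Q_l + Q_misc
Q_total = 65.8 + 2.7 + 8.2
Q_total = 76.7 kW

76.7


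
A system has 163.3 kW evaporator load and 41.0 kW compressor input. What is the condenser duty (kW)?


Q_cond = Q_evap + W
Q_cond = 163.3 + 41.0
Q_cond = 204.3 kW

204.3


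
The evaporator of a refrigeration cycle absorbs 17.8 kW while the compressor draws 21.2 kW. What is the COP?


COP = Q_evap / W
COP = 17.8 / 21.2
COP = 0.84

0.84


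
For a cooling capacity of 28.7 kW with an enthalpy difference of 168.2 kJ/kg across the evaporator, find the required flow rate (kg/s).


m_dot = Q / dh
m_dot = 28.7 / 168.2
m_dot = 0.1706 kg/s

0.1706


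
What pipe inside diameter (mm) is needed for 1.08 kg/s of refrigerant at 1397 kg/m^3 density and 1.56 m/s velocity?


A = m_dot / (rho * v) = 1.08 / (1397 * 1.56) = 0.0004955674247 m^2
d = sqrt(4*A/pi) * 1000
d = 25.1 mm

25.1


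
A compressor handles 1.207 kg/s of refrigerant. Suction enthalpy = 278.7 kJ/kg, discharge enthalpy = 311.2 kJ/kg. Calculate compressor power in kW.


dh = 311.2 - 278.7 = 32.5 kJ/kg
W = m_dot * dh = 1.207 * 32.5 = 39.23 kW

39.23


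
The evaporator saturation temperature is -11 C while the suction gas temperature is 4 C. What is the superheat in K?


Superheat = T_suction - T_evap
Superheat = 4 - (-11)
Superheat = 15 K

15


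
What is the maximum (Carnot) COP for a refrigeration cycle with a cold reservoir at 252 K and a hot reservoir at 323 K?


dT = 323 - 252 = 71 K
COP_carnot = T_cold / dT = 252 / 71
COP_carnot = 3.549

3.549


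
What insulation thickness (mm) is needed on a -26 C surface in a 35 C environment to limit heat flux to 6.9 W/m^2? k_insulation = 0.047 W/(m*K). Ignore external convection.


dT = 35 - (-26) = 61 K
thickness = k * dT / q_max * 1000
thickness = 0.047 * 61 / 6.9 * 1000
thickness = 415.5 mm

415.5


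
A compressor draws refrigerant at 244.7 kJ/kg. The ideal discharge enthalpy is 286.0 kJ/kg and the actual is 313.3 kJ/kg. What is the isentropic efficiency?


dh_ideal = 286.0 - 244.7 = 41.3 kJ/kg
dh_actual = 313.3 - 244.7 = 68.6 kJ/kg
eta_s = dh_ideal / dh_actual = 41.3 / 68.6
eta_s = 0.602

0.602


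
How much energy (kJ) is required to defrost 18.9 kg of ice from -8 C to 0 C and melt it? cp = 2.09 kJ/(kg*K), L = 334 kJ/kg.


Sensible heat = cp * dT = 2.09 * 8 = 16.72 kJ/kg
Total per kg = 16.72 + 334 = 350.72 kJ/kg
Q = m * total = 18.9 * 350.72
Q = 6628.6 kJ

6628.6


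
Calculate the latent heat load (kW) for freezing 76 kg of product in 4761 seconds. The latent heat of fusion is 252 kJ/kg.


Q_lat = m * h_fg / t
Q_lat = 76 * 252 / 4761
Q_lat = 4.02 kW

4.02


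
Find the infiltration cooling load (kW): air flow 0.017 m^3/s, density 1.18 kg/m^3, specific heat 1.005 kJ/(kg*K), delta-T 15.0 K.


Q = V_dot * rho * cp * dT
Q = 0.017 * 1.18 * 1.005 * 15.0
Q = 0.302 kW

0.302


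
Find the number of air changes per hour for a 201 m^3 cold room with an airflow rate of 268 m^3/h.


ACH = flow / volume
ACH = 268 / 201
ACH = 1.333

1.333


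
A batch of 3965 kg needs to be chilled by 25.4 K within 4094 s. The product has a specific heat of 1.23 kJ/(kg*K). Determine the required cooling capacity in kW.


Q = m * cp * dT / t
Q = 3965 * 1.23 * 25.4 / 4094
Q = 30.258 kW

30.258


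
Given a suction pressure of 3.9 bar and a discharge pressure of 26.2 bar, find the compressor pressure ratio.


PR = P_high / P_low
PR = 26.2 / 3.9
PR = 6.718

6.718


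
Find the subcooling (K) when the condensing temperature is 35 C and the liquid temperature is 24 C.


Subcooling = T_cond - T_liquid
Subcooling = 35 - 24
Subcooling = 11 K

11


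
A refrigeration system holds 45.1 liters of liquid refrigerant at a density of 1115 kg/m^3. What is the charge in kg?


Charge = V * rho / 1000
Charge = 45.1 * 1115 / 1000
Charge = 50.29 kg

50.29


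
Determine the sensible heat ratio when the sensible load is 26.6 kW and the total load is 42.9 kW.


SHR = Q_sensible / Q_total
SHR = 26.6 / 42.9
SHR = 0.62

0.62


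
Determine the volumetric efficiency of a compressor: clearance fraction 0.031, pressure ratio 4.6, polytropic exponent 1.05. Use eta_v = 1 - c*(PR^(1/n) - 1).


PR^(1/n) = 4.6^(1/1.05) = 4.27757797
eta_v = 1 - 0.031 * (4.27757797 - 1)
eta_v = 0.8984

0.8984


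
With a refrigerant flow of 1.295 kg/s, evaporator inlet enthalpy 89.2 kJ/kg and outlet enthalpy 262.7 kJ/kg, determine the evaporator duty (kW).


dh = 262.7 - 89.2 = 173.5 kJ/kg
Q_evap = m_dot * dh = 1.295 * 173.5
Q_evap = 224.68 kW

224.68


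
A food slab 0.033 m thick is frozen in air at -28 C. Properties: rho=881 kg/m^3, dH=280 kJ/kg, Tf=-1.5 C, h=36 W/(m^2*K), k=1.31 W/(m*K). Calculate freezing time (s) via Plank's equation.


dT = -1.5 - (-28) = 26.5 K
term1 = a/(2h) = 0.033/(2*36) = 0.0004583333333
term2 = a^2/(8k) = 0.033^2/(8*1.31) = 0.0001039122137
t = rho*dH*1000/dT * (term1 + term2)
t = 881*280*1000/26.5 * (0.0004583333333 + 0.0001039122137)
t = 5234 s

5234


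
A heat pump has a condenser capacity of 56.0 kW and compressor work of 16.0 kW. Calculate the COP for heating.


COP_hp = Q_cond / W
COP_hp = 56.0 / 16.0
COP_hp = 3.5

3.5


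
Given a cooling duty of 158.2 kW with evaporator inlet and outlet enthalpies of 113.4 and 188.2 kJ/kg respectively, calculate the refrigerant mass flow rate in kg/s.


dh = 188.2 - 113.4 = 74.8 kJ/kg
m_dot = Q / dh = 158.2 / 74.8 = 2.115 kg/s

2.115


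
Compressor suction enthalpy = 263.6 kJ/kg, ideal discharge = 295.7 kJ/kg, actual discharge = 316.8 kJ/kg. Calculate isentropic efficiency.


dh_ideal = 295.7 - 263.6 = 32.1 kJ/kg
dh_actual = 316.8 - 263.6 = 53.2 kJ/kg
eta_s = dh_ideal / dh_actual = 32.1 / 53.2
eta_s = 0.6034

0.6034


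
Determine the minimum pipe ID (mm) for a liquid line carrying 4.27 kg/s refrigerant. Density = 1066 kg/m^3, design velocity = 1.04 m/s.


A = m_dot / (rho * v) = 4.27 / (1066 * 1.04) = 0.003851565883 m^2
d = sqrt(4*A/pi) * 1000
d = 70.0 mm

70.0


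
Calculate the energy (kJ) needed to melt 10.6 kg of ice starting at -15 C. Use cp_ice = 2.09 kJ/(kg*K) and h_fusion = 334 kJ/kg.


Sensible heat = cp * dT = 2.09 * 15 = 31.35 kJ/kg
Total per kg = 31.35 + 334 = 365.35 kJ/kg
Q = m * total = 10.6 * 365.35
Q = 3872.7 kJ

3872.7


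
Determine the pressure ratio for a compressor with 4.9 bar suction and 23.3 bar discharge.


PR = P_high / P_low
PR = 23.3 / 4.9
PR = 4.755

4.755


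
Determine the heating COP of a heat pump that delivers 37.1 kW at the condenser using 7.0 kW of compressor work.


COP_hp = Q_cond / W
COP_hp = 37.1 / 7.0
COP_hp = 5.3

5.3


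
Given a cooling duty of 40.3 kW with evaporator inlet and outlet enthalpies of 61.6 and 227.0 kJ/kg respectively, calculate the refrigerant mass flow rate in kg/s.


dh = 227.0 - 61.6 = 165.4 kJ/kg
m_dot = Q / dh = 40.3 / 165.4 = 0.2437 kg/s

0.2437


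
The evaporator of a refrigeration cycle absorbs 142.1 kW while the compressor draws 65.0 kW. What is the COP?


COP = Q_evap / W
COP = 142.1 / 65.0
COP = 2.186

2.186


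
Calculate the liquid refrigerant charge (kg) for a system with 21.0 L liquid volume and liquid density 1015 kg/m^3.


Charge = V * rho / 1000
Charge = 21.0 * 1015 / 1000
Charge = 21.32 kg

21.32


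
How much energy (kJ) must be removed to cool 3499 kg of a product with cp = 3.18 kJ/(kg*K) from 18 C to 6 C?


dT = 18 - (6) = 12 K
Q = m * cp * dT = 3499 * 3.18 * 12
Q = 133522 kJ

133522


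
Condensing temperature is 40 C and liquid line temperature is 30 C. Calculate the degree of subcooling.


Subcooling = T_cond - T_liquid
Subcooling = 40 - 30
Subcooling = 10 K

10


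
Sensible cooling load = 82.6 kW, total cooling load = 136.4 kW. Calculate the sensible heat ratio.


SHR = Q_sensible / Q_total
SHR = 82.6 / 136.4
SHR = 0.606

0.606


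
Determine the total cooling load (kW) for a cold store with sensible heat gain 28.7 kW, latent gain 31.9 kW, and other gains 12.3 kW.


Q_total = Q_s + Q_l + Q_misc
Q_total = 28.7 + 31.9 + 12.3
Q_total = 72.9 kW

72.9


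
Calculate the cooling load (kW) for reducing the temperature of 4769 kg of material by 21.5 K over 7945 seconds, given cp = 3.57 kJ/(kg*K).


Q = m * cp * dT / t
Q = 4769 * 3.57 * 21.5 / 7945
Q = 46.072 kW

46.072


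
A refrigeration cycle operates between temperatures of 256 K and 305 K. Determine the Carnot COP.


dT = 305 - 256 = 49 K
COP_carnot = T_cold / dT = 256 / 49
COP_carnot = 5.224

5.224


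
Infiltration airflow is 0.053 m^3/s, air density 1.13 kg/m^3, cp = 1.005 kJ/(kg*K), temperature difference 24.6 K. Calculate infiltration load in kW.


Q = V_dot * rho * cp * dT
Q = 0.053 * 1.13 * 1.005 * 24.6
Q = 1.481 kW

1.481


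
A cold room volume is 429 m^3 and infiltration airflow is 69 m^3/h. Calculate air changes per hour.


ACH = flow / volume
ACH = 69 / 429
ACH = 0.161

0.161


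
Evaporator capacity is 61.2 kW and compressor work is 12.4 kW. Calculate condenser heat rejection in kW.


Q_cond = Q_evap + W
Q_cond = 61.2 + 12.4
Q_cond = 73.6 kW

73.6


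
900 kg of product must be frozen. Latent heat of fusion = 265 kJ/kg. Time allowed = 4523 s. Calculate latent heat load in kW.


Q_lat = m * h_fg / t
Q_lat = 900 * 265 / 4523
Q_lat = 52.73 kW

52.73


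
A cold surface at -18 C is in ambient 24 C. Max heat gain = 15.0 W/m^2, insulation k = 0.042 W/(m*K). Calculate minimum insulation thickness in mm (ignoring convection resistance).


dT = 24 - (-18) = 42 K
thickness = k * dT / q_max * 1000
thickness = 0.042 * 42 / 15.0 * 1000
thickness = 117.6 mm

117.6


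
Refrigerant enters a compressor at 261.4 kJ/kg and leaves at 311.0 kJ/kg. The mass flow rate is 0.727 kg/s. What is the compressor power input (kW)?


dh = 311.0 - 261.4 = 49.6 kJ/kg
W = m_dot * dh = 0.727 * 49.6 = 36.06 kW

36.06


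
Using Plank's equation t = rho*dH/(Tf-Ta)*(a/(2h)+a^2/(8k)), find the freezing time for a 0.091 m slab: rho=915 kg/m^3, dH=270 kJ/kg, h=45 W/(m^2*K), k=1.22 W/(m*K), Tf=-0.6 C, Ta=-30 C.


dT = -0.6 - (-30) = 29.4 K
term1 = a/(2h) = 0.091/(2*45) = 0.001011111111
term2 = a^2/(8k) = 0.091^2/(8*1.22) = 0.0008484631148
t = rho*dH*1000/dT * (term1 + term2)
t = 915*270*1000/29.4 * (0.001011111111 + 0.0008484631148)
t = 15626 s

15626


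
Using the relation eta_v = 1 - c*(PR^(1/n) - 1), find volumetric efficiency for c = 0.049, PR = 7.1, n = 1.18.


PR^(1/n) = 7.1^(1/1.18) = 5.26508492
eta_v = 1 - 0.049 * (5.26508492 - 1)
eta_v = 0.791

0.791


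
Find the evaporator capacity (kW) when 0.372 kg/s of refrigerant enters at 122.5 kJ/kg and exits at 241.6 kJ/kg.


dh = 241.6 - 122.5 = 119.1 kJ/kg
Q_evap = m_dot * dh = 0.372 * 119.1
Q_evap = 44.31 kW

44.31


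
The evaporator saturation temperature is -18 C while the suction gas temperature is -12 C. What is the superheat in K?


Superheat = T_suction - T_evap
Superheat = -12 - (-18)
Superheat = 6 K

6


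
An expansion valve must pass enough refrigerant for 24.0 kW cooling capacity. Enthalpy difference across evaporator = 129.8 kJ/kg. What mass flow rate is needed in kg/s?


m_dot = Q / dh
m_dot = 24.0 / 129.8
m_dot = 0.1849 kg/s

0.1849


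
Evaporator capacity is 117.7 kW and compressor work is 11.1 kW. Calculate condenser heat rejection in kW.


Q_cond = Q_evap + W
Q_cond = 117.7 + 11.1
Q_cond = 128.8 kW

128.8


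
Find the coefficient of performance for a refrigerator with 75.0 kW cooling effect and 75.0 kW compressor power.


COP = Q_evap / W
COP = 75.0 / 75.0
COP = 1.0

1.0


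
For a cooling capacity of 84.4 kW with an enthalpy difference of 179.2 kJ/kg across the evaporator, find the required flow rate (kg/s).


m_dot = Q / dh
m_dot = 84.4 / 179.2
m_dot = 0.471 kg/s

0.471


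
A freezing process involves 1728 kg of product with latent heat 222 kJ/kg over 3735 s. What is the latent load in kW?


Q_lat = m * h_fg / t
Q_lat = 1728 * 222 / 3735
Q_lat = 102.71 kW

102.71


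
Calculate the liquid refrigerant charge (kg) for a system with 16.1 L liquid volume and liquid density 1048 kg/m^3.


Charge = V * rho / 1000
Charge = 16.1 * 1048 / 1000
Charge = 16.87 kg

16.87


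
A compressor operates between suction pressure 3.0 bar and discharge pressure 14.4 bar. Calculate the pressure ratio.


PR = P_high / P_low
PR = 14.4 / 3.0
PR = 4.8

4.8


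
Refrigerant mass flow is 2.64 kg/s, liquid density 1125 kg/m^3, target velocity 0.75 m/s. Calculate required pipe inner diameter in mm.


A = m_dot / (rho * v) = 2.64 / (1125 * 0.75) = 0.003128888889 m^2
d = sqrt(4*A/pi) * 1000
d = 63.1 mm

63.1


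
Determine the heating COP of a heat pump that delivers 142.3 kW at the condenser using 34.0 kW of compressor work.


COP_hp = Q_cond / W
COP_hp = 142.3 / 34.0
COP_hp = 4.185

4.185


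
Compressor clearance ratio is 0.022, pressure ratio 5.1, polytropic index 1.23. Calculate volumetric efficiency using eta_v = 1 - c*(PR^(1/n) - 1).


PR^(1/n) = 5.1^(1/1.23) = 3.7606274
eta_v = 1 - 0.022 * (3.7606274 - 1)
eta_v = 0.9393

0.9393


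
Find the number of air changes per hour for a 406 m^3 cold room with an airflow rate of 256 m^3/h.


ACH = flow / volume
ACH = 256 / 406
ACH = 0.631

0.631


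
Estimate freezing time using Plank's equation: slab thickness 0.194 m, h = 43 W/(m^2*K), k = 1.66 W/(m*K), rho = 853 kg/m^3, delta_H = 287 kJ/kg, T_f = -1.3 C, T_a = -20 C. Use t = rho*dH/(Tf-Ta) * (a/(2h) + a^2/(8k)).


dT = -1.3 - (-20) = 18.7 K
term1 = a/(2h) = 0.194/(2*43) = 0.002255813953
term2 = a^2/(8k) = 0.194^2/(8*1.66) = 0.002834036145
t = rho*dH*1000/dT * (term1 + term2)
t = 853*287*1000/18.7 * (0.002255813953 + 0.002834036145)
t = 66634 s

66634


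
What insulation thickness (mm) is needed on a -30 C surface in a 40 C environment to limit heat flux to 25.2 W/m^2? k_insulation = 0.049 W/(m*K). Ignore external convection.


dT = 40 - (-30) = 70 K
thickness = k * dT / q_max * 1000
thickness = 0.049 * 70 / 25.2 * 1000
thickness = 136.1 mm

136.1


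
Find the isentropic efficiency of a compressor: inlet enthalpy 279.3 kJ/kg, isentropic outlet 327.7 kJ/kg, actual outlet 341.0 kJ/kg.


dh_ideal = 327.7 - 279.3 = 48.4 kJ/kg
dh_actual = 341.0 - 279.3 = 61.7 kJ/kg
eta_s = dh_ideal / dh_actual = 48.4 / 61.7
eta_s = 0.7844

0.7844


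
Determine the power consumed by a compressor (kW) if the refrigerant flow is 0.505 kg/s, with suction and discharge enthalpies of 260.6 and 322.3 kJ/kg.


dh = 322.3 - 260.6 = 61.7 kJ/kg
W = m_dot * dh = 0.505 * 61.7 = 31.16 kW

31.16


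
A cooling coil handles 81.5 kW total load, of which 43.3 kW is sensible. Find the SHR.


SHR = Q_sensible / Q_total
SHR = 43.3 / 81.5
SHR = 0.531

0.531


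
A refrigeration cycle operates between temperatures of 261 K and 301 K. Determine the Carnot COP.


dT = 301 - 261 = 40 K
COP_carnot = T_cold / dT = 261 / 40
COP_carnot = 6.525

6.525


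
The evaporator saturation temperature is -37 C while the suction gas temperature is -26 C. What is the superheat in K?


Superheat = T_suction - T_evap
Superheat = -26 - (-37)
Superheat = 11 K

11


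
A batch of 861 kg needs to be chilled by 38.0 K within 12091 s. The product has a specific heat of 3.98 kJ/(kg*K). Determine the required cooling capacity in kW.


Q = m * cp * dT / t
Q = 861 * 3.98 * 38.0 / 12091
Q = 10.77 kW

10.77


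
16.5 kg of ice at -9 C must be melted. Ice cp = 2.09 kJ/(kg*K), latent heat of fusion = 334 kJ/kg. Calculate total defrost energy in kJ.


Sensible heat = cp * dT = 2.09 * 9 = 18.81 kJ/kg
Total per kg = 18.81 + 334 = 352.81 kJ/kg
Q = m * total = 16.5 * 352.81
Q = 5821.4 kJ

5821.4


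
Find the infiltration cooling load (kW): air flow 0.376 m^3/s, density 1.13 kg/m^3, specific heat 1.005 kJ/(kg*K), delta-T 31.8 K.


Q = V_dot * rho * cp * dT
Q = 0.376 * 1.13 * 1.005 * 31.8
Q = 13.579 kW

13.579


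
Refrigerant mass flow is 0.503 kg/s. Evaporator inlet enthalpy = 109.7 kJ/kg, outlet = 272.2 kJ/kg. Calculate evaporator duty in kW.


dh = 272.2 - 109.7 = 162.5 kJ/kg
Q_evap = m_dot * dh = 0.503 * 162.5
Q_evap = 81.74 kW

81.74


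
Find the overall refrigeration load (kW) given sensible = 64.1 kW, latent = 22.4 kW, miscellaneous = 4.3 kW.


Q_total = Q_s + Q_l + Q_misc
Q_total = 64.1 + 22.4 + 4.3
Q_total = 90.8 kW

90.8


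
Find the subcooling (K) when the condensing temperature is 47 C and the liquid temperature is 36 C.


Subcooling = T_cond - T_liquid
Subcooling = 47 - 36
Subcooling = 11 K

11


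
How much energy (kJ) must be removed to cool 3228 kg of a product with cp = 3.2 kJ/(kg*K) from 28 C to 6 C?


dT = 28 - (6) = 22 K
Q = m * cp * dT = 3228 * 3.2 * 22
Q = 227251 kJ

227251


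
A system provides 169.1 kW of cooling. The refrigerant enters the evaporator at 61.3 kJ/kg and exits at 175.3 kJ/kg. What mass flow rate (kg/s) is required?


dh = 175.3 - 61.3 = 114.0 kJ/kg
m_dot = Q / dh = 169.1 / 114.0 = 1.4833 kg/s

1.4833


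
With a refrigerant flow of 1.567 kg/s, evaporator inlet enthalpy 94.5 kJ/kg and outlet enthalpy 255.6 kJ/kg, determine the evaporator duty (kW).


dh = 255.6 - 94.5 = 161.1 kJ/kg
Q_evap = m_dot * dh = 1.567 * 161.1
Q_evap = 252.44 kW

252.44


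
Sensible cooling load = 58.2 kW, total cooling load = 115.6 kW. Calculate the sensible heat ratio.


SHR = Q_sensible / Q_total
SHR = 58.2 / 115.6
SHR = 0.503

0.503


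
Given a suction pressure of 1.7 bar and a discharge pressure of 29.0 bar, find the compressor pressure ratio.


PR = P_high / P_low
PR = 29.0 / 1.7
PR = 17.059

17.059


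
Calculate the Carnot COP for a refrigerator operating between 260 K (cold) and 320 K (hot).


dT = 320 - 260 = 60 K
COP_carnot = T_cold / dT = 260 / 60
COP_carnot = 4.333

4.333


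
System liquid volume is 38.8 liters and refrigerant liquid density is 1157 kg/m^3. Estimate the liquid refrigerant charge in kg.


Charge = V * rho / 1000
Charge = 38.8 * 1157 / 1000
Charge = 44.89 kg

44.89


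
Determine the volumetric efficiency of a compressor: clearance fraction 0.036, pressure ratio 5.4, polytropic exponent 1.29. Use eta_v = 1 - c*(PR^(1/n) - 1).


PR^(1/n) = 5.4^(1/1.29) = 3.69612883
eta_v = 1 - 0.036 * (3.69612883 - 1)
eta_v = 0.9029

0.9029


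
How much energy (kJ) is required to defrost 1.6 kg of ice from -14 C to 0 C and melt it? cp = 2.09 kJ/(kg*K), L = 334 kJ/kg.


Sensible heat = cp * dT = 2.09 * 14 = 29.26 kJ/kg
Total per kg = 29.26 + 334 = 363.26 kJ/kg
Q = m * total = 1.6 * 363.26
Q = 581.2 kJ

581.2


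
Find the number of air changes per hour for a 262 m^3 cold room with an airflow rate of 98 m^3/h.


ACH = flow / volume
ACH = 98 / 262
ACH = 0.374

0.374


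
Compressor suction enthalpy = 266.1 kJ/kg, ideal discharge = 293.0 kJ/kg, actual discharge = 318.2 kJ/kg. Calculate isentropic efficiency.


dh_ideal = 293.0 - 266.1 = 26.9 kJ/kg
dh_actual = 318.2 - 266.1 = 52.1 kJ/kg
eta_s = dh_ideal / dh_actual = 26.9 / 52.1
eta_s = 0.5163

0.5163


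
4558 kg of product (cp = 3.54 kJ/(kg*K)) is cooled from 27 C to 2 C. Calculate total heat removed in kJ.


dT = 27 - (2) = 25 K
Q = m * cp * dT = 4558 * 3.54 * 25
Q = 403383 kJ

403383


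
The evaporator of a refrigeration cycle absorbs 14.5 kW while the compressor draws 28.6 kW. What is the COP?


COP = Q_evap / W
COP = 14.5 / 28.6
COP = 0.507

0.507


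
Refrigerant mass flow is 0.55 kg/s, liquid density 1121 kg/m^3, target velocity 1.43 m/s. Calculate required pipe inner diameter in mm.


A = m_dot / (rho * v) = 0.55 / (1121 * 1.43) = 0.0003431002539 m^2
d = sqrt(4*A/pi) * 1000
d = 20.9 mm

20.9


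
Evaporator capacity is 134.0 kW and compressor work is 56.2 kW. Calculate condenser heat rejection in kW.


Q_cond = Q_evap + W
Q_cond = 134.0 + 56.2
Q_cond = 190.2 kW

190.2


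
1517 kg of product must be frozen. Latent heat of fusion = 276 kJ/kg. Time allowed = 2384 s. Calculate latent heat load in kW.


Q_lat = m * h_fg / t
Q_lat = 1517 * 276 / 2384
Q_lat = 175.63 kW

175.63


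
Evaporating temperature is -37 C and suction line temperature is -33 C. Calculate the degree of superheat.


Superheat = T_suction - T_evap
Superheat = -33 - (-37)
Superheat = 4 K

4


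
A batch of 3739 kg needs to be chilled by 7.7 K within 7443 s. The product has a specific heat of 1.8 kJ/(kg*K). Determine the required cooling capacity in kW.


Q = m * cp * dT / t
Q = 3739 * 1.8 * 7.7 / 7443
Q = 6.963 kW

6.963


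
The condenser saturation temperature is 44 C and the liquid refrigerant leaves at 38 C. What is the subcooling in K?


Subcooling = T_cond - T_liquid
Subcooling = 44 - 38
Subcooling = 6 K

6


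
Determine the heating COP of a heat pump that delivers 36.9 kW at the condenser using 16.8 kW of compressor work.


COP_hp = Q_cond / W
COP_hp = 36.9 / 16.8
COP_hp = 2.196

2.196


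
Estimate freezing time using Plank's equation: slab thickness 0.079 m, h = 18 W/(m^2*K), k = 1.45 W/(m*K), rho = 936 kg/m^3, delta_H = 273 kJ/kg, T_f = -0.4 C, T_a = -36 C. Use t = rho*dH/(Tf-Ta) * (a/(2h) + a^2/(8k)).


dT = -0.4 - (-36) = 35.6 K
term1 = a/(2h) = 0.079/(2*18) = 0.002194444444
term2 = a^2/(8k) = 0.079^2/(8*1.45) = 0.0005380172414
t = rho*dH*1000/dT * (term1 + term2)
t = 936*273*1000/35.6 * (0.002194444444 + 0.0005380172414)
t = 19613 s

19613


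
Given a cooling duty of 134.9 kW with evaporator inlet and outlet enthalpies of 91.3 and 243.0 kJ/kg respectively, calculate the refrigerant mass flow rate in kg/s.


dh = 243.0 - 91.3 = 151.7 kJ/kg
m_dot = Q / dh = 134.9 / 151.7 = 0.8893 kg/s

0.8893


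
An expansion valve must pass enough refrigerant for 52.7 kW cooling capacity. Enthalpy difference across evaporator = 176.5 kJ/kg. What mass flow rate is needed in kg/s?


m_dot = Q / dh
m_dot = 52.7 / 176.5
m_dot = 0.2986 kg/s

0.2986


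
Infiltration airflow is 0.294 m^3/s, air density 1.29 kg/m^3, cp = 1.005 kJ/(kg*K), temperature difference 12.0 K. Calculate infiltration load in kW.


Q = V_dot * rho * cp * dT
Q = 0.294 * 1.29 * 1.005 * 12.0
Q = 4.574 kW

4.574


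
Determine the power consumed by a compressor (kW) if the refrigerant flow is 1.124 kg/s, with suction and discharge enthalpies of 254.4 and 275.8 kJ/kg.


dh = 275.8 - 254.4 = 21.4 kJ/kg
W = m_dot * dh = 1.124 * 21.4 = 24.05 kW

24.05


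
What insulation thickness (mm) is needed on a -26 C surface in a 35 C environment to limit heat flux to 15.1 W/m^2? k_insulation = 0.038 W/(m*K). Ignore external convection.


dT = 35 - (-26) = 61 K
thickness = k * dT / q_max * 1000
thickness = 0.038 * 61 / 15.1 * 1000
thickness = 153.5 mm

153.5


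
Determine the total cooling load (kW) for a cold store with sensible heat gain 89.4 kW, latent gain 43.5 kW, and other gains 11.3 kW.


Q_total = Q_s + Q_l + Q_misc
Q_total = 89.4 + 43.5 + 11.3
Q_total = 144.2 kW

144.2


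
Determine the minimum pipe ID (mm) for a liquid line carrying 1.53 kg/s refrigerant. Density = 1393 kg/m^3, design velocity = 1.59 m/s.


A = m_dot / (rho * v) = 1.53 / (1393 * 1.59) = 0.0006907854637 m^2
d = sqrt(4*A/pi) * 1000
d = 29.7 mm

29.7


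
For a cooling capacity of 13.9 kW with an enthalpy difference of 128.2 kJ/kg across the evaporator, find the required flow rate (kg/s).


m_dot = Q / dh
m_dot = 13.9 / 128.2
m_dot = 0.1084 kg/s

0.1084


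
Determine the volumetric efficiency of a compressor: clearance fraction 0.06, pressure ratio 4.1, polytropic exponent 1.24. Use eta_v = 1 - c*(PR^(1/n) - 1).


PR^(1/n) = 4.1^(1/1.24) = 3.12018633
eta_v = 1 - 0.06 * (3.12018633 - 1)
eta_v = 0.8728

0.8728


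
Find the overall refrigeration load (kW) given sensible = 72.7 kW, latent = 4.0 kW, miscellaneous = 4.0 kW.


Q_total = Q_s + Q_l + Q_misc
Q_total = 72.7 + 4.0 + 4.0
Q_total = 80.7 kW

80.7


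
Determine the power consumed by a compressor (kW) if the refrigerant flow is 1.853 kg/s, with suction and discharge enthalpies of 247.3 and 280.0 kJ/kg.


dh = 280.0 - 247.3 = 32.7 kJ/kg
W = m_dot * dh = 1.853 * 32.7 = 60.59 kW

60.59


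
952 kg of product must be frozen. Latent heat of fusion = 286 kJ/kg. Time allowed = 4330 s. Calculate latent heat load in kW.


Q_lat = m * h_fg / t
Q_lat = 952 * 286 / 4330
Q_lat = 62.88 kW

62.88


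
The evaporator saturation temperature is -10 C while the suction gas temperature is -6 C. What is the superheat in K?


Superheat = T_suction - T_evap
Superheat = -6 - (-10)
Superheat = 4 K

4


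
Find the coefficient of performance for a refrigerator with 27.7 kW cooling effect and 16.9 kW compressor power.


COP = Q_evap / W
COP = 27.7 / 16.9
COP = 1.639

1.639


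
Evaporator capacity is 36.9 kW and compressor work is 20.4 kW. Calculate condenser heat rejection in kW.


Q_cond = Q_evap + W
Q_cond = 36.9 + 20.4
Q_cond = 57.3 kW

57.3


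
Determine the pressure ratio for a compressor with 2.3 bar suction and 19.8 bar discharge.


PR = P_high / P_low
PR = 19.8 / 2.3
PR = 8.609

8.609


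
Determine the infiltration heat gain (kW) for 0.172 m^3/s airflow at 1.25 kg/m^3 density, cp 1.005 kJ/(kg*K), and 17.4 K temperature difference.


Q = V_dot * rho * cp * dT
Q = 0.172 * 1.25 * 1.005 * 17.4
Q = 3.76 kW

3.76


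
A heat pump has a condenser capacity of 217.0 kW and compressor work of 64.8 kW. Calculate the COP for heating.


COP_hp = Q_cond / W
COP_hp = 217.0 / 64.8
COP_hp = 3.349

3.349


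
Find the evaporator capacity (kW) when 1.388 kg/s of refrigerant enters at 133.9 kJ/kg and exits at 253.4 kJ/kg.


dh = 253.4 - 133.9 = 119.5 kJ/kg
Q_evap = m_dot * dh = 1.388 * 119.5
Q_evap = 165.87 kW

165.87


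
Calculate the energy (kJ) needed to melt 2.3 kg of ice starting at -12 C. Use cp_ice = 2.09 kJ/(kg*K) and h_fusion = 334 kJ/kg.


Sensible heat = cp * dT = 2.09 * 12 = 25.08 kJ/kg
Total per kg = 25.08 + 334 = 359.08 kJ/kg
Q = m * total = 2.3 * 359.08
Q = 825.9 kJ

825.9


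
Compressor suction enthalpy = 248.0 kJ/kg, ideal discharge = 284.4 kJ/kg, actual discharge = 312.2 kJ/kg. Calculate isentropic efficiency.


dh_ideal = 284.4 - 248.0 = 36.4 kJ/kg
dh_actual = 312.2 - 248.0 = 64.2 kJ/kg
eta_s = dh_ideal / dh_actual = 36.4 / 64.2
eta_s = 0.567

0.567


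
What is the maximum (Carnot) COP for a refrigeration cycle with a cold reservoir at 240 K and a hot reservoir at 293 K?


dT = 293 - 240 = 53 K
COP_carnot = T_cold / dT = 240 / 53
COP_carnot = 4.528

4.528


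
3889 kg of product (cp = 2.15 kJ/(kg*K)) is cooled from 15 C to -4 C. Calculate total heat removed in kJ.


dT = 15 - (-4) = 19 K
Q = m * cp * dT = 3889 * 2.15 * 19
Q = 158866 kJ

158866


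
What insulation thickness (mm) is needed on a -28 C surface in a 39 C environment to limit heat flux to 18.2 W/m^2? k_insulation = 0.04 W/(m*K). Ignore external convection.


dT = 39 - (-28) = 67 K
thickness = k * dT / q_max * 1000
thickness = 0.04 * 67 / 18.2 * 1000
thickness = 147.3 mm

147.3


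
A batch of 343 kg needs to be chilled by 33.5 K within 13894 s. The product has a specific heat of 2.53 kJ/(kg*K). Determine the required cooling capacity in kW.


Q = m * cp * dT / t
Q = 343 * 2.53 * 33.5 / 13894
Q = 2.092 kW

2.092


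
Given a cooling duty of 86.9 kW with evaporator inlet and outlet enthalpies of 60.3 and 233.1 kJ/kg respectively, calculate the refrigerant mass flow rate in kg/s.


dh = 233.1 - 60.3 = 172.8 kJ/kg
m_dot = Q / dh = 86.9 / 172.8 = 0.5029 kg/s

0.5029


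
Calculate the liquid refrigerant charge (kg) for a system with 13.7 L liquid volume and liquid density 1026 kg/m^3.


Charge = V * rho / 1000
Charge = 13.7 * 1026 / 1000
Charge = 14.06 kg

14.06


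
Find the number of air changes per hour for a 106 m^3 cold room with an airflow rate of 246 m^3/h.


ACH = flow / volume
ACH = 246 / 106
ACH = 2.321

2.321


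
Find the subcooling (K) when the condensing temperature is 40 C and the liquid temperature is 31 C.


Subcooling = T_cond - T_liquid
Subcooling = 40 - 31
Subcooling = 9 K

9


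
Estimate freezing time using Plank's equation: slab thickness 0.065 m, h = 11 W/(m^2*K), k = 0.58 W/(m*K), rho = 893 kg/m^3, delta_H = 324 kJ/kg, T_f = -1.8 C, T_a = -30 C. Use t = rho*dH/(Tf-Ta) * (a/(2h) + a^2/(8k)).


dT = -1.8 - (-30) = 28.2 K
term1 = a/(2h) = 0.065/(2*11) = 0.002954545455
term2 = a^2/(8k) = 0.065^2/(8*0.58) = 0.0009105603448
t = rho*dH*1000/dT * (term1 + term2)
t = 893*324*1000/28.2 * (0.002954545455 + 0.0009105603448)
t = 39656 s

39656


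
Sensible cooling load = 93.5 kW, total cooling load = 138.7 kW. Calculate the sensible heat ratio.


SHR = Q_sensible / Q_total
SHR = 93.5 / 138.7
SHR = 0.674

0.674


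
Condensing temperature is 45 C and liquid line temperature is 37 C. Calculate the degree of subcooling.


Subcooling = T_cond - T_liquid
Subcooling = 45 - 37
Subcooling = 8 K

8


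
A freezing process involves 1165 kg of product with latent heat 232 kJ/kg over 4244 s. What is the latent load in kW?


Q_lat = m * h_fg / t
Q_lat = 1165 * 232 / 4244
Q_lat = 63.69 kW

63.69


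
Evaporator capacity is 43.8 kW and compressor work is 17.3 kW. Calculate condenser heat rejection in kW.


Q_cond = Q_evap + W
Q_cond = 43.8 + 17.3
Q_cond = 61.1 kW

61.1


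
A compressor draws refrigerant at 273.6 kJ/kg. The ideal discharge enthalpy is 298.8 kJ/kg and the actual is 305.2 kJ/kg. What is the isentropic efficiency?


dh_ideal = 298.8 - 273.6 = 25.2 kJ/kg
dh_actual = 305.2 - 273.6 = 31.6 kJ/kg
eta_s = dh_ideal / dh_actual = 25.2 / 31.6
eta_s = 0.7975

0.7975


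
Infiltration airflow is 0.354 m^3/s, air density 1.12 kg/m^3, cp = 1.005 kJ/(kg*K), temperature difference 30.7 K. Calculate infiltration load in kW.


Q = V_dot * rho * cp * dT
Q = 0.354 * 1.12 * 1.005 * 30.7
Q = 12.233 kW

12.233


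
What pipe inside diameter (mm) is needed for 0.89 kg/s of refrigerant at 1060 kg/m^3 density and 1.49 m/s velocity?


A = m_dot / (rho * v) = 0.89 / (1060 * 1.49) = 0.0005635051285 m^2
d = sqrt(4*A/pi) * 1000
d = 26.8 mm

26.8


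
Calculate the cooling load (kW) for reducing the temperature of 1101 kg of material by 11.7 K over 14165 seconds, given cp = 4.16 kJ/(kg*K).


Q = m * cp * dT / t
Q = 1101 * 4.16 * 11.7 / 14165
Q = 3.783 kW

3.783


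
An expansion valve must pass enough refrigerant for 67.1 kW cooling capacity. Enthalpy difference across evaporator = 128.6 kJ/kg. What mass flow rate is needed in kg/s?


m_dot = Q / dh
m_dot = 67.1 / 128.6
m_dot = 0.5218 kg/s

0.5218


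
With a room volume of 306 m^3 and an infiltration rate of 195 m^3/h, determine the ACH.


ACH = flow / volume
ACH = 195 / 306
ACH = 0.637

0.637


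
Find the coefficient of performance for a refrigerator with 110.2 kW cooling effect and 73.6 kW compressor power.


COP = Q_evap / W
COP = 110.2 / 73.6
COP = 1.497

1.497


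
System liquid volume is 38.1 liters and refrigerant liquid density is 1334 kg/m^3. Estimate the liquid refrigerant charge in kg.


Charge = V * rho / 1000
Charge = 38.1 * 1334 / 1000
Charge = 50.83 kg

50.83


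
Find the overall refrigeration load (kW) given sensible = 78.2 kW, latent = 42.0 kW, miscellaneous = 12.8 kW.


Q_total = Q_s + Q_l + Q_misc
Q_total = 78.2 + 42.0 + 12.8
Q_total = 133.0 kW

133.0


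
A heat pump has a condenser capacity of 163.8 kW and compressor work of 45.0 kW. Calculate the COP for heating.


COP_hp = Q_cond / W
COP_hp = 163.8 / 45.0
COP_hp = 3.64

3.64


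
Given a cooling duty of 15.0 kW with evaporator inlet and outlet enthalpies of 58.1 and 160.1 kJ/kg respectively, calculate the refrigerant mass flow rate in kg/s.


dh = 160.1 - 58.1 = 102.0 kJ/kg
m_dot = Q / dh = 15.0 / 102.0 = 0.1471 kg/s

0.1471


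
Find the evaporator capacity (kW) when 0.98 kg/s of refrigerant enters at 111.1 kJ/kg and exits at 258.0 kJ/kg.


dh = 258.0 - 111.1 = 146.9 kJ/kg
Q_evap = m_dot * dh = 0.98 * 146.9
Q_evap = 143.96 kW

143.96


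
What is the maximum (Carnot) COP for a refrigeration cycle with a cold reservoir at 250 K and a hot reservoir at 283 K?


dT = 283 - 250 = 33 K
COP_carnot = T_cold / dT = 250 / 33
COP_carnot = 7.576

7.576


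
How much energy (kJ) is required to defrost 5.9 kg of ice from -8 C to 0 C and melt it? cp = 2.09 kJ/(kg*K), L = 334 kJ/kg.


Sensible heat = cp * dT = 2.09 * 8 = 16.72 kJ/kg
Total per kg = 16.72 + 334 = 350.72 kJ/kg
Q = m * total = 5.9 * 350.72
Q = 2069.2 kJ

2069.2


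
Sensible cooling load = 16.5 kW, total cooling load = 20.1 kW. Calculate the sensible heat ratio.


SHR = Q_sensible / Q_total
SHR = 16.5 / 20.1
SHR = 0.821

0.821


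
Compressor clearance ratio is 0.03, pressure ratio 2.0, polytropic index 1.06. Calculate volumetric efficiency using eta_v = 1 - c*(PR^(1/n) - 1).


PR^(1/n) = 2.0^(1/1.06) = 1.92304994
eta_v = 1 - 0.03 * (1.92304994 - 1)
eta_v = 0.9723

0.9723


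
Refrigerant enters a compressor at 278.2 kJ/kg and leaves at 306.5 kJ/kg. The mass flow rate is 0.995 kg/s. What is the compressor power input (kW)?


dh = 306.5 - 278.2 = 28.3 kJ/kg
W = m_dot * dh = 0.995 * 28.3 = 28.16 kW

28.16


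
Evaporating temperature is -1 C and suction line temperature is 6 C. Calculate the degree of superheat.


Superheat = T_suction - T_evap
Superheat = 6 - (-1)
Superheat = 7 K

7


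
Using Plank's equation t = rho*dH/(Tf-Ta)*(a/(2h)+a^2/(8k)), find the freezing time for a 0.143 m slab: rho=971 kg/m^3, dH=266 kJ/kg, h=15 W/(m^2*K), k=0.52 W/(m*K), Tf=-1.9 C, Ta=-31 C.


dT = -1.9 - (-31) = 29.1 K
term1 = a/(2h) = 0.143/(2*15) = 0.004766666667
term2 = a^2/(8k) = 0.143^2/(8*0.52) = 0.004915625
t = rho*dH*1000/dT * (term1 + term2)
t = 971*266*1000/29.1 * (0.004766666667 + 0.004915625)
t = 85938 s

85938


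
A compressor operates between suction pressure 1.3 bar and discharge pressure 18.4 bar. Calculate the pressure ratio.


PR = P_high / P_low
PR = 18.4 / 1.3
PR = 14.154

14.154


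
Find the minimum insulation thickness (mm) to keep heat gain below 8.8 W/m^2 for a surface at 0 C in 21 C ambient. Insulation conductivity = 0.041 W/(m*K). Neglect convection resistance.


dT = 21 - (0) = 21 K
thickness = k * dT / q_max * 1000
thickness = 0.041 * 21 / 8.8 * 1000
thickness = 97.8 mm

97.8


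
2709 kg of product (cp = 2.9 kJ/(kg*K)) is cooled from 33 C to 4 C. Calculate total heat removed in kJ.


dT = 33 - (4) = 29 K
Q = m * cp * dT = 2709 * 2.9 * 29
Q = 227827 kJ

227827


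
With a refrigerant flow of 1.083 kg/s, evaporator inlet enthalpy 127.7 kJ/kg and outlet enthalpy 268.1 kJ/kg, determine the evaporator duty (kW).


dh = 268.1 - 127.7 = 140.4 kJ/kg
Q_evap = m_dot * dh = 1.083 * 140.4
Q_evap = 152.05 kW

152.05


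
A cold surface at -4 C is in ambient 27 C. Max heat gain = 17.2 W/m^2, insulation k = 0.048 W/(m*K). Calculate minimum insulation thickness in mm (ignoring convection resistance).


dT = 27 - (-4) = 31 K
thickness = k * dT / q_max * 1000
thickness = 0.048 * 31 / 17.2 * 1000
thickness = 86.5 mm

86.5


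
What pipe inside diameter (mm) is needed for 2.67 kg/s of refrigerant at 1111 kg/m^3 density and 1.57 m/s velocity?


A = m_dot / (rho * v) = 2.67 / (1111 * 1.57) = 0.001530726321 m^2
d = sqrt(4*A/pi) * 1000
d = 44.1 mm

44.1


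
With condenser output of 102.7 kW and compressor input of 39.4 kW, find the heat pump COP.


COP_hp = Q_cond / W
COP_hp = 102.7 / 39.4
COP_hp = 2.607

2.607


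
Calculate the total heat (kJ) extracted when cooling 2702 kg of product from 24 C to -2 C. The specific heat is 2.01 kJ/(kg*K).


dT = 24 - (-2) = 26 K
Q = m * cp * dT = 2702 * 2.01 * 26
Q = 141207 kJ

141207


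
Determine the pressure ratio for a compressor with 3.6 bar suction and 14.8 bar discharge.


PR = P_high / P_low
PR = 14.8 / 3.6
PR = 4.111

4.111


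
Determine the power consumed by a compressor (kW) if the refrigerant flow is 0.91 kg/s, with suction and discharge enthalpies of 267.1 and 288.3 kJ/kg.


dh = 288.3 - 267.1 = 21.2 kJ/kg
W = m_dot * dh = 0.91 * 21.2 = 19.29 kW

19.29


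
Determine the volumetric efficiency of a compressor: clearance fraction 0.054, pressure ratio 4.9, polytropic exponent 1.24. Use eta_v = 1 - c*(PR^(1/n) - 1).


PR^(1/n) = 4.9^(1/1.24) = 3.60254772
eta_v = 1 - 0.054 * (3.60254772 - 1)
eta_v = 0.8595

0.8595


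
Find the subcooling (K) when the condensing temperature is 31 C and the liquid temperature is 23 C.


Subcooling = T_cond - T_liquid
Subcooling = 31 - 23
Subcooling = 8 K

8


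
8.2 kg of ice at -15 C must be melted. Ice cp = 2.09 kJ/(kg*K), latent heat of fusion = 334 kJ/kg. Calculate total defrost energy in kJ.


Sensible heat = cp * dT = 2.09 * 15 = 31.35 kJ/kg
Total per kg = 31.35 + 334 = 365.35 kJ/kg
Q = m * total = 8.2 * 365.35
Q = 2995.9 kJ

2995.9


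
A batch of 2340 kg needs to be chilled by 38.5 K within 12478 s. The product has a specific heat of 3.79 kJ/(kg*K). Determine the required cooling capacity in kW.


Q = m * cp * dT / t
Q = 2340 * 3.79 * 38.5 / 12478
Q = 27.363 kW

27.363


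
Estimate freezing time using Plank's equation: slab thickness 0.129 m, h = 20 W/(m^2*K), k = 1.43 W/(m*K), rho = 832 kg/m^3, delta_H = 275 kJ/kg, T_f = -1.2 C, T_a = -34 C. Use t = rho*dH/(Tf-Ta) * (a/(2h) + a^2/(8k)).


dT = -1.2 - (-34) = 32.8 K
term1 = a/(2h) = 0.129/(2*20) = 0.003225
term2 = a^2/(8k) = 0.129^2/(8*1.43) = 0.001454632867
t = rho*dH*1000/dT * (term1 + term2)
t = 832*275*1000/32.8 * (0.003225 + 0.001454632867)
t = 32643 s

32643


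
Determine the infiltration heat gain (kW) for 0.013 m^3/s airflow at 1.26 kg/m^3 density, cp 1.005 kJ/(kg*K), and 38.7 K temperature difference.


Q = V_dot * rho * cp * dT
Q = 0.013 * 1.26 * 1.005 * 38.7
Q = 0.637 kW

0.637


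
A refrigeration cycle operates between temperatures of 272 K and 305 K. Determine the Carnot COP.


dT = 305 - 272 = 33 K
COP_carnot = T_cold / dT = 272 / 33
COP_carnot = 8.242

8.242


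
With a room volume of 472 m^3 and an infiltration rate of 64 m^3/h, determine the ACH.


ACH = flow / volume
ACH = 64 / 472
ACH = 0.136

0.136


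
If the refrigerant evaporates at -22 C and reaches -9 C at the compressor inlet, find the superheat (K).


Superheat = T_suction - T_evap
Superheat = -9 - (-22)
Superheat = 13 K

13


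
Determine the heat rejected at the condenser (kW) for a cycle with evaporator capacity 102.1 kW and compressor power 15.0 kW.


Q_cond = Q_evap + W
Q_cond = 102.1 + 15.0
Q_cond = 117.1 kW

117.1


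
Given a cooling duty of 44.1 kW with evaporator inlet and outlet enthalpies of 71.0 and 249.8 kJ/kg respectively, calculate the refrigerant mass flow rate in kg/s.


dh = 249.8 - 71.0 = 178.8 kJ/kg
m_dot = Q / dh = 44.1 / 178.8 = 0.2466 kg/s

0.2466
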